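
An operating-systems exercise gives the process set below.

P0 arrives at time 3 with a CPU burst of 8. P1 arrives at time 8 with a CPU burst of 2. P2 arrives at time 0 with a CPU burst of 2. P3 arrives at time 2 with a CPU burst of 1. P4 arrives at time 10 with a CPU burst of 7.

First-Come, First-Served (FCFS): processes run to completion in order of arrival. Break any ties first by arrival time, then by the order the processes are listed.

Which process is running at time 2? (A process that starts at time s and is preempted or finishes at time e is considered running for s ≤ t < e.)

Gantt: | P2 0-2 | P3 2-3 | P0 3-11 | P1 11-13 | P4 13-20 |
Completion: P0=11  P1=13  P2=2  P3=3  P4=20
Turnaround (C−A): P0=8  P1=5  P2=2  P3=1  P4=10

P3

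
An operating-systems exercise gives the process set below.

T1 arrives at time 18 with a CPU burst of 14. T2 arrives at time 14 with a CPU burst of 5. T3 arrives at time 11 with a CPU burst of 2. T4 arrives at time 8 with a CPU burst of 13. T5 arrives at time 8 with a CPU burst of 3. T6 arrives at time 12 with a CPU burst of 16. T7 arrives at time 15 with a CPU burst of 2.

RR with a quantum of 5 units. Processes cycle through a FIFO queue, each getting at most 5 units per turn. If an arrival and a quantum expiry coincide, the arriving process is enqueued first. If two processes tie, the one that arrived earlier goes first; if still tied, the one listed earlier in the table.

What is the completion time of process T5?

16

Gantt: | idle 0-8 | T4 8-13 | T5 13-16 | T3 16-18 | T6 18-23 | T4 23-28 | T2 28-33 | T7 33-35 | T1 35-40 | T6 40-45 | T4 45-48 | T1 48-53 | T6 53-58 | T1 58-62 | T6 62-63 |
Completion: T1=62  T2=33  T3=18  T4=48  T5=16  T6=63  T7=35
Turnaround (C−A): T1=44  T2=19  T3=7  T4=40  T5=8  T6=51  T7=20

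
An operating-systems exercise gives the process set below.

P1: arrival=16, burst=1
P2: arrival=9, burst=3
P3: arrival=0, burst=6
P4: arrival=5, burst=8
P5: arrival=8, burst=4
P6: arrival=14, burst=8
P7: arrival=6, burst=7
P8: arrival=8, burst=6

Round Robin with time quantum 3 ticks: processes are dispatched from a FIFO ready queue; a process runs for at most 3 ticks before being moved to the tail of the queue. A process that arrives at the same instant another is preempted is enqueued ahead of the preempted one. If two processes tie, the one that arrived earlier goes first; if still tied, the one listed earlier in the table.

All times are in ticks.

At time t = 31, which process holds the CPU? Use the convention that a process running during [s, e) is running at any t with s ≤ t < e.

Gantt: | P3 0-6 | P4 6-9 | P7 9-12 | P5 12-15 | P8 15-18 | P2 18-21 | P4 21-24 | P7 24-27 | P6 27-30 | P5 30-31 | P1 31-32 | P8 32-35 | P4 35-37 | P7 37-38 | P6 38-43 |
Completion: P1=32  P2=21  P3=6  P4=37  P5=31  P6=43  P7=38  P8=35

P1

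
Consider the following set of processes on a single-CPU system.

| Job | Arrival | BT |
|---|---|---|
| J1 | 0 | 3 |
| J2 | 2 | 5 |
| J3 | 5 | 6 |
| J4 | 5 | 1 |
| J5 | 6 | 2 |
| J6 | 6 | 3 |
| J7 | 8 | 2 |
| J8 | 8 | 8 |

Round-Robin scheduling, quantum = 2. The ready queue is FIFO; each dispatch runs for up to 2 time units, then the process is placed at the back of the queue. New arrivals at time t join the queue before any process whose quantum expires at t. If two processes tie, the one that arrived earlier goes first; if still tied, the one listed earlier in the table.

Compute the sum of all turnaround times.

97

Gantt: | J1 0-2 | J2 2-4 | J1 4-5 | J2 5-7 | J3 7-9 | J4 9-10 | J5 10-12 | J6 12-14 | J2 14-15 | J7 15-17 | J8 17-19 | J3 19-21 | J6 21-22 | J8 22-24 | J3 24-26 | J8 26-30 |
Completion: J1=5  J2=15  J3=26  J4=10  J5=12  J6=22  J7=17  J8=30
Turnaround = completion − arrival: J1=5, J2=13, J3=21, J4=5, J5=6, J6=16, J7=9, J8=22
Total turnaround = 5 + 13 + 21 + 5 + 6 + 16 + 9 + 22 = 97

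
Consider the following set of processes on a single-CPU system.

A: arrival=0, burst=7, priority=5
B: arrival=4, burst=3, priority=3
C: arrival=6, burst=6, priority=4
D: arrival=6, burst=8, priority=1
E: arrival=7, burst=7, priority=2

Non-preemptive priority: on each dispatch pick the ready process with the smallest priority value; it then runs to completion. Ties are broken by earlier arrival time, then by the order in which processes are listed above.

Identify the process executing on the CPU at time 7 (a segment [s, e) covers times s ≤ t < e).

D

Schedule: | A 0-7 | D 7-15 | E 15-22 | B 22-25 | C 25-31 |
Completion: A=7  B=25  C=31  D=15  E=22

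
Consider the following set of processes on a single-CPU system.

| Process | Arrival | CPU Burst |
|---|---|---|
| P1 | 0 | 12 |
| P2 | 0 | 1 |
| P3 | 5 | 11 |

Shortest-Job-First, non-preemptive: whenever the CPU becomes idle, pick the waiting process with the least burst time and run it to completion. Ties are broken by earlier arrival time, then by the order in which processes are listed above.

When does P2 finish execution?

Timeline: | P2 0-1 | P1 1-13 | P3 13-24 |
Completion: P1=13  P2=1  P3=24

1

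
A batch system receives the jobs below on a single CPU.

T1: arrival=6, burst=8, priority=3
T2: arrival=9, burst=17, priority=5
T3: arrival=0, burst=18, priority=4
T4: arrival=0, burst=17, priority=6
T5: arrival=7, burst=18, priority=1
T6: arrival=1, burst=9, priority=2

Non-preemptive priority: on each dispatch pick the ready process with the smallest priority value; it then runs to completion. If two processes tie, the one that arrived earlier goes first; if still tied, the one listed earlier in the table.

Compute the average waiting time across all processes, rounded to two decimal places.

33.17

Schedule: | T3 0-18 | T5 18-36 | T6 36-45 | T1 45-53 | T2 53-70 | T4 70-87 |
Completion: T1=53  T2=70  T3=18  T4=87  T5=36  T6=45
Waiting times: T1=39, T2=44, T3=0, T4=70, T5=11, T6=35
Average waiting = (39+44+0+70+11+35) / 6 = 199/6 = 33.17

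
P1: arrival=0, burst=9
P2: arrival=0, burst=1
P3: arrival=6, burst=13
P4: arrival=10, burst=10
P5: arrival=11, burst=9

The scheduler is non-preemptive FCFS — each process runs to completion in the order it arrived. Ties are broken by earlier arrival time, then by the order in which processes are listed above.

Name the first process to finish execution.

P1

Gantt: | P1 0-9 | P2 9-10 | P3 10-23 | P4 23-33 | P5 33-42 |
Completion: P1=9  P2=10  P3=23  P4=33  P5=42
Turnaround (C−A): P1=9  P2=10  P3=17  P4=23  P5=31
Finish order: P1 → P2 → P3 → P4 → P5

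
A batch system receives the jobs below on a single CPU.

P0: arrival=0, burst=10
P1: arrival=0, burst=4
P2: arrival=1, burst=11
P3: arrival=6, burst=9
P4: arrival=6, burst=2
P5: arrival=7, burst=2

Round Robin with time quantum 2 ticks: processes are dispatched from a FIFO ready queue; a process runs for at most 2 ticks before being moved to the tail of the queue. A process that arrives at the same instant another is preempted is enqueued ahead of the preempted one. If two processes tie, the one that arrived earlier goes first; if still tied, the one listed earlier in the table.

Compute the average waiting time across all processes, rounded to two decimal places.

Gantt: | P0 0-2 | P1 2-4 | P2 4-6 | P0 6-8 | P1 8-10 | P3 10-12 | P4 12-14 | P2 14-16 | P5 16-18 | P0 18-20 | P3 20-22 | P2 22-24 | P0 24-26 | P3 26-28 | P2 28-30 | P0 30-32 | P3 32-34 | P2 34-36 | P3 36-37 | P2 37-38 |
Completion: P0=32  P1=10  P2=38  P3=37  P4=14  P5=18
Turnaround (C−A): P0=32  P1=10  P2=37  P3=31  P4=8  P5=11
Waiting times: P0=22, P1=6, P2=26, P3=22, P4=6, P5=9
Average waiting = (22+6+26+22+6+9) / 6 = 91/6 = 15.17

15.17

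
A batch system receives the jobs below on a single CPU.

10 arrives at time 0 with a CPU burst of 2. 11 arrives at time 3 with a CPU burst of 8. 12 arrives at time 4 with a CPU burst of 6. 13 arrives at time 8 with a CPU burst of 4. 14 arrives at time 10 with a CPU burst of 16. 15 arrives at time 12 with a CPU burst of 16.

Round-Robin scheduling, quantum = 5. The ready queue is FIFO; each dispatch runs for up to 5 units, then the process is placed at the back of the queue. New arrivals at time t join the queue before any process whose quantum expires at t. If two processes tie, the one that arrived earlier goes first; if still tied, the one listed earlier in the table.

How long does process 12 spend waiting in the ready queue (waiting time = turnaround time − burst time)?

21

Timeline: | 10 0-2 | idle 2-3 | 11 3-8 | 12 8-13 | 13 13-17 | 11 17-20 | 14 20-25 | 15 25-30 | 12 30-31 | 14 31-36 | 15 36-41 | 14 41-46 | 15 46-51 | 14 51-52 | 15 52-53 |
Completion: 10=2  11=20  12=31  13=17  14=52  15=53
Turnaround (C−A): 10=2  11=17  12=27  13=9  14=42  15=41
Waiting(12) = turnaround − burst = 27 − 6 = 21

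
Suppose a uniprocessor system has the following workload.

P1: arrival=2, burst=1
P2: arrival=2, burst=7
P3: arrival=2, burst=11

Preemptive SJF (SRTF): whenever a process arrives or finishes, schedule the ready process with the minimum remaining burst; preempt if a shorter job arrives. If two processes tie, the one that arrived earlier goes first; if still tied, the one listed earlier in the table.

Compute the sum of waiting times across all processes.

Gantt: | idle 0-2 | P1 2-3 | P2 3-10 | P3 10-21 |
Completion: P1=3  P2=10  P3=21
Waiting = turnaround − burst: P1=0, P2=1, P3=8
Total waiting = 0 + 1 + 8 = 9

9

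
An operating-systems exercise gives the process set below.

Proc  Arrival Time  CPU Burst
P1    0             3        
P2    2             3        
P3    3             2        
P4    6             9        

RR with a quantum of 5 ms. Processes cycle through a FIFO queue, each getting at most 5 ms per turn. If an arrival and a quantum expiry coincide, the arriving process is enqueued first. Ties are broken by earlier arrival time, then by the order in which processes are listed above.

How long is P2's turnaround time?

Gantt: | P1 0-3 | P2 3-6 | P3 6-8 | P4 8-17 |
Completion: P1=3  P2=6  P3=8  P4=17
Turnaround(P2) = completion − arrival = 6 − 2 = 4

4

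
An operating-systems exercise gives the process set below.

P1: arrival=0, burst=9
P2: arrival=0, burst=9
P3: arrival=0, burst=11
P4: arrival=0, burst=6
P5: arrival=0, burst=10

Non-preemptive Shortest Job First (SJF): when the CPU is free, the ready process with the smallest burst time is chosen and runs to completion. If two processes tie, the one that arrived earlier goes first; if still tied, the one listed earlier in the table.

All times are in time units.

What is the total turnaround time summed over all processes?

Schedule: | P4 0-6 | P1 6-15 | P2 15-24 | P5 24-34 | P3 34-45 |
Completion: P1=15  P2=24  P3=45  P4=6  P5=34
Turnaround = completion − arrival: P1=15, P2=24, P3=45, P4=6, P5=34
Total turnaround = 15 + 24 + 45 + 6 + 34 = 124

124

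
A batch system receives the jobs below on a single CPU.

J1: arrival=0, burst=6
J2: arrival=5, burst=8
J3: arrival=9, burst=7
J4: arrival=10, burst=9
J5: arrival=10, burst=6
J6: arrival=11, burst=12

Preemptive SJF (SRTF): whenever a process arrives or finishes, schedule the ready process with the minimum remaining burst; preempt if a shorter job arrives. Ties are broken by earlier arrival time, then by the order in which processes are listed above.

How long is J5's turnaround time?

Timeline: | J1 0-6 | J2 6-14 | J5 14-20 | J3 20-27 | J4 27-36 | J6 36-48 |
Completion: J1=6  J2=14  J3=27  J4=36  J5=20  J6=48
Turnaround (C−A): J1=6  J2=9  J3=18  J4=26  J5=10  J6=37
Turnaround(J5) = completion − arrival = 20 − 10 = 10

10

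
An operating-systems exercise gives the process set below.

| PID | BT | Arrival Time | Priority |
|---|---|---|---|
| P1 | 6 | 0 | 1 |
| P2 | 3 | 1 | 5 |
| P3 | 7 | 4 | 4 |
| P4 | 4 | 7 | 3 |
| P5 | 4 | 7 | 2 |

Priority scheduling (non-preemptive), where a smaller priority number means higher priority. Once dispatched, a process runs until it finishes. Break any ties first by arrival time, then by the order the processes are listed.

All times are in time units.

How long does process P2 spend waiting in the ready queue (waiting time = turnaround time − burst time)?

20

Schedule: | P1 0-6 | P3 6-13 | P5 13-17 | P4 17-21 | P2 21-24 |
Completion: P1=6  P2=24  P3=13  P4=21  P5=17
Turnaround (C−A): P1=6  P2=23  P3=9  P4=14  P5=10
Waiting(P2) = turnaround − burst = 23 − 3 = 20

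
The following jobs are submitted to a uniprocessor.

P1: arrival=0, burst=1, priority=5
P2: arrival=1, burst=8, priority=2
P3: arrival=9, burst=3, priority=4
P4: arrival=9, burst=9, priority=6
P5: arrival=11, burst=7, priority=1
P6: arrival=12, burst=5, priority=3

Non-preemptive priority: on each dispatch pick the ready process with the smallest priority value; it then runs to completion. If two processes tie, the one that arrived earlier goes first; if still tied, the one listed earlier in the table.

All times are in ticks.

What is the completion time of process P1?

Timeline: | P1 0-1 | P2 1-9 | P3 9-12 | P5 12-19 | P6 19-24 | P4 24-33 |
Completion: P1=1  P2=9  P3=12  P4=33  P5=19  P6=24
Turnaround (C−A): P1=1  P2=8  P3=3  P4=24  P5=8  P6=12

1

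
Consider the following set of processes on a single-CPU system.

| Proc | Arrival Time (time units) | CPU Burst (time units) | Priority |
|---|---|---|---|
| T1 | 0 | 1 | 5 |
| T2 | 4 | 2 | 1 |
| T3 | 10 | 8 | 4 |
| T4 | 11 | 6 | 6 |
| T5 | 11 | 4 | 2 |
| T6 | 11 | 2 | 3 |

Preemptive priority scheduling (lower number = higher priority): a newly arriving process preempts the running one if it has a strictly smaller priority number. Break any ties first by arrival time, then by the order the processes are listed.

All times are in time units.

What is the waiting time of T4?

13

Gantt: | T1 0-1 | idle 1-4 | T2 4-6 | idle 6-10 | T3 10-11 | T5 11-15 | T6 15-17 | T3 17-24 | T4 24-30 |
Completion: T1=1  T2=6  T3=24  T4=30  T5=15  T6=17
Waiting(T4) = turnaround − burst = 19 − 6 = 13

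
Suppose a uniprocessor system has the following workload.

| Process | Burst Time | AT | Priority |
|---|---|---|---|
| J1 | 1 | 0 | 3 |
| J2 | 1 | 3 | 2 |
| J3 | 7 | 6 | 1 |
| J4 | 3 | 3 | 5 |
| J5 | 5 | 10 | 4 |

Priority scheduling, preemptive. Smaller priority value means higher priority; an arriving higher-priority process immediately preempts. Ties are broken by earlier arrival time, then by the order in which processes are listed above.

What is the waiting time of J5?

3

Timeline: | J1 0-1 | idle 1-3 | J2 3-4 | J4 4-6 | J3 6-13 | J5 13-18 | J4 18-19 |
Completion: J1=1  J2=4  J3=13  J4=19  J5=18
Waiting(J5) = turnaround − burst = 8 − 5 = 3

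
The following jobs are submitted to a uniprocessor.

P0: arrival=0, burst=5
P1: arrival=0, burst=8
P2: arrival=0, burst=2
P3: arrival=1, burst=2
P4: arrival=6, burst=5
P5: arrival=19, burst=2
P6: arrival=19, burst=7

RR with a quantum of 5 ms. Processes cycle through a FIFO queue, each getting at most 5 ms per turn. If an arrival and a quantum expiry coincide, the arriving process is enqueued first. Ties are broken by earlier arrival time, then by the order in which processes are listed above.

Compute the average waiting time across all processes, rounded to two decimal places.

7.29

Schedule: | P0 0-5 | P1 5-10 | P2 10-12 | P3 12-14 | P4 14-19 | P1 19-22 | P5 22-24 | P6 24-31 |
Completion: P0=5  P1=22  P2=12  P3=14  P4=19  P5=24  P6=31
Waiting times: P0=0, P1=14, P2=10, P3=11, P4=8, P5=3, P6=5
Average waiting = (0+14+10+11+8+3+5) / 7 = 51/7 = 7.29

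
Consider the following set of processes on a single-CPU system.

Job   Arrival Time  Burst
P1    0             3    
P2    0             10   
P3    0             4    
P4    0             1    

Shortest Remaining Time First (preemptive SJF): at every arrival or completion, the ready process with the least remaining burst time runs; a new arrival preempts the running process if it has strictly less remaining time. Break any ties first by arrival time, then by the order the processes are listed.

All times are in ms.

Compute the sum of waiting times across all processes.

13

Gantt: | P4 0-1 | P1 1-4 | P3 4-8 | P2 8-18 |
Completion: P1=4  P2=18  P3=8  P4=1
Waiting = turnaround − burst: P1=1, P2=8, P3=4, P4=0
Total waiting = 1 + 8 + 4 + 0 = 13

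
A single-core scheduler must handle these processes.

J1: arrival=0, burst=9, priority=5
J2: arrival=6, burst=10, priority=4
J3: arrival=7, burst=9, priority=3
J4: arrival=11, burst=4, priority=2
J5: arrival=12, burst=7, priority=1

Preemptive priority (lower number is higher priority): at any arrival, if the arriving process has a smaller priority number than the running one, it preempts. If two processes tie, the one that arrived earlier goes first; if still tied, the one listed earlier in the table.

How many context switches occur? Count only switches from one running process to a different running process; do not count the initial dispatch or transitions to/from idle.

Schedule: | J1 0-6 | J2 6-7 | J3 7-11 | J4 11-12 | J5 12-19 | J4 19-22 | J3 22-27 | J2 27-36 | J1 36-39 |
Completion: J1=39  J2=36  J3=27  J4=22  J5=19

8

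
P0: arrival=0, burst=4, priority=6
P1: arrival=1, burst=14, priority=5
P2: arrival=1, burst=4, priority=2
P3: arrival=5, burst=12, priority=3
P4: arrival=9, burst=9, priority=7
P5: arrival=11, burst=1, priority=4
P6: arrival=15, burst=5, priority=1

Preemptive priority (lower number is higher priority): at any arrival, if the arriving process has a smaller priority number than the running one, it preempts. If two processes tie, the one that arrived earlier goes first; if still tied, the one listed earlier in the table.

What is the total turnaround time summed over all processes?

154

Timeline: | P0 0-1 | P2 1-5 | P3 5-15 | P6 15-20 | P3 20-22 | P5 22-23 | P1 23-37 | P0 37-40 | P4 40-49 |
Completion: P0=40  P1=37  P2=5  P3=22  P4=49  P5=23  P6=20
Turnaround = completion − arrival: P0=40, P1=36, P2=4, P3=17, P4=40, P5=12, P6=5
Total turnaround = 40 + 36 + 4 + 17 + 40 + 12 + 5 = 154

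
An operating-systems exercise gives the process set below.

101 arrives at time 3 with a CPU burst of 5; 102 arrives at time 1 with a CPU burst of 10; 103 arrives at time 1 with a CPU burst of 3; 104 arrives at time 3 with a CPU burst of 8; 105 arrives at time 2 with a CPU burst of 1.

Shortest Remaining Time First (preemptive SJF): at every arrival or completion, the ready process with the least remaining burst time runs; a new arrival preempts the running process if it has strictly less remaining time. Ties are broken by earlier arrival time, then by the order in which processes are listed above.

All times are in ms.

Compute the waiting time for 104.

Gantt: | idle 0-1 | 103 1-2 | 105 2-3 | 103 3-5 | 101 5-10 | 104 10-18 | 102 18-28 |
Completion: 101=10  102=28  103=5  104=18  105=3
Turnaround (C−A): 101=7  102=27  103=4  104=15  105=1
Waiting(104) = turnaround − burst = 15 − 8 = 7

7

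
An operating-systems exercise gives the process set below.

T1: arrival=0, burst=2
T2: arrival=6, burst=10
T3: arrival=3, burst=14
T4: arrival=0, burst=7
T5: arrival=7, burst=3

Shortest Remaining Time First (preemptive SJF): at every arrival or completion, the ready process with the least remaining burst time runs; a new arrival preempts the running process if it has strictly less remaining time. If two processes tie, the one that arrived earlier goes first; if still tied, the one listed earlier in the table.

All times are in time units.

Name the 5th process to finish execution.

T3

Timeline: | T1 0-2 | T4 2-9 | T5 9-12 | T2 12-22 | T3 22-36 |
Completion: T1=2  T2=22  T3=36  T4=9  T5=12
Finish order: T1 → T4 → T5 → T2 → T3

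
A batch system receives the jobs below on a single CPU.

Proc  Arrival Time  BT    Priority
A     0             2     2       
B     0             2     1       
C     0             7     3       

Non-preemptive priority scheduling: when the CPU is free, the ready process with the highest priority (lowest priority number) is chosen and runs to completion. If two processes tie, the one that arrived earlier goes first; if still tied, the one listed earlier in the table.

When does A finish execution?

Timeline: | B 0-2 | A 2-4 | C 4-11 |
Completion: A=4  B=2  C=11

4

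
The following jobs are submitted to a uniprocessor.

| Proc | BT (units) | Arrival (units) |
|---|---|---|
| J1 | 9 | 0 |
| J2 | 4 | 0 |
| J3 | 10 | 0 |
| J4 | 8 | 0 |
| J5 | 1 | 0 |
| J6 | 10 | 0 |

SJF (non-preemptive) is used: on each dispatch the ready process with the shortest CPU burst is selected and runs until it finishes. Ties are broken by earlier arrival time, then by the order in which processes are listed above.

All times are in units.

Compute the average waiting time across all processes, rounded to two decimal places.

12.17

Timeline: | J5 0-1 | J2 1-5 | J4 5-13 | J1 13-22 | J3 22-32 | J6 32-42 |
Completion: J1=22  J2=5  J3=32  J4=13  J5=1  J6=42
Waiting times: J1=13, J2=1, J3=22, J4=5, J5=0, J6=32
Average waiting = (13+1+22+5+0+32) / 6 = 73/6 = 12.17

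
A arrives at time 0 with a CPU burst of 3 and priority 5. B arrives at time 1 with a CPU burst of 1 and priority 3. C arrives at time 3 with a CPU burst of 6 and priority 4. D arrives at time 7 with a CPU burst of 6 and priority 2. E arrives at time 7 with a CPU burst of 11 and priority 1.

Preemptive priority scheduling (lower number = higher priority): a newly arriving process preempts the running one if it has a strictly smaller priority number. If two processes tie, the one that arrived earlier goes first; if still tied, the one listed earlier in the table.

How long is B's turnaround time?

1

Timeline: | A 0-1 | B 1-2 | A 2-3 | C 3-7 | E 7-18 | D 18-24 | C 24-26 | A 26-27 |
Completion: A=27  B=2  C=26  D=24  E=18
Turnaround (C−A): A=27  B=1  C=23  D=17  E=11
Turnaround(B) = completion − arrival = 2 − 1 = 1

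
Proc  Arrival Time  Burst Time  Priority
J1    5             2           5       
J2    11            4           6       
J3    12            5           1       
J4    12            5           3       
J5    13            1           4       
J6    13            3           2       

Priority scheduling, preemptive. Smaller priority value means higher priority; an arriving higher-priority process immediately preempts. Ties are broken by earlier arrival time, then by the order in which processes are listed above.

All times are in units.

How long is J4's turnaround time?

13

Gantt: | idle 0-5 | J1 5-7 | idle 7-11 | J2 11-12 | J3 12-17 | J6 17-20 | J4 20-25 | J5 25-26 | J2 26-29 |
Completion: J1=7  J2=29  J3=17  J4=25  J5=26  J6=20
Turnaround (C−A): J1=2  J2=18  J3=5  J4=13  J5=13  J6=7
Turnaround(J4) = completion − arrival = 25 − 12 = 13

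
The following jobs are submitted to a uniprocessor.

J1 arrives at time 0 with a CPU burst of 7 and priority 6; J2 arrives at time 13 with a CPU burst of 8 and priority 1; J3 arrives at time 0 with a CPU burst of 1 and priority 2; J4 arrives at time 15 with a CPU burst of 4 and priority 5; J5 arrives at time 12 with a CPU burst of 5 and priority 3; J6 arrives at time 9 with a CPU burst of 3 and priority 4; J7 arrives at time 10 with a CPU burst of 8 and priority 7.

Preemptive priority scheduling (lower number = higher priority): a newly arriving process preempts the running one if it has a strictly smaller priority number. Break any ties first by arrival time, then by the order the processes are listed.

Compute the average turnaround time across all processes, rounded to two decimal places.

10.57

Schedule: | J3 0-1 | J1 1-8 | idle 8-9 | J6 9-12 | J5 12-13 | J2 13-21 | J5 21-25 | J4 25-29 | J7 29-37 |
Completion: J1=8  J2=21  J3=1  J4=29  J5=25  J6=12  J7=37
Turnaround (C−A): J1=8  J2=8  J3=1  J4=14  J5=13  J6=3  J7=27
Turnaround times: J1=8, J2=8, J3=1, J4=14, J5=13, J6=3, J7=27
Average turnaround = (8+8+1+14+13+3+27) / 7 = 74/7 = 10.57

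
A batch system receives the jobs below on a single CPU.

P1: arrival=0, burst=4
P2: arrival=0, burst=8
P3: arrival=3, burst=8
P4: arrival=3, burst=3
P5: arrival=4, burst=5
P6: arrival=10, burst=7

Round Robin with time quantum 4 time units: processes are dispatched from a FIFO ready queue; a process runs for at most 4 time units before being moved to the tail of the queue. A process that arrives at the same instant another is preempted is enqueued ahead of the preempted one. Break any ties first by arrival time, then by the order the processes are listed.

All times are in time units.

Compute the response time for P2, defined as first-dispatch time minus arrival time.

4

Schedule: | P1 0-4 | P2 4-8 | P3 8-12 | P4 12-15 | P5 15-19 | P2 19-23 | P6 23-27 | P3 27-31 | P5 31-32 | P6 32-35 |
Completion: P1=4  P2=23  P3=31  P4=15  P5=32  P6=35
Response(P2) = first start − arrival = 4 − 0 = 4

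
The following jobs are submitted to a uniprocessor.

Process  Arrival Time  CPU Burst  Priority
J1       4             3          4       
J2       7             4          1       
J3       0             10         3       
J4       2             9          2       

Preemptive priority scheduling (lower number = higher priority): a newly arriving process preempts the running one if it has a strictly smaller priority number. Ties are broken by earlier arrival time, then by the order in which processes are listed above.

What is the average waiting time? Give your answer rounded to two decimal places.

9.00

Schedule: | J3 0-2 | J4 2-7 | J2 7-11 | J4 11-15 | J3 15-23 | J1 23-26 |
Completion: J1=26  J2=11  J3=23  J4=15
Turnaround (C−A): J1=22  J2=4  J3=23  J4=13
Waiting times: J1=19, J2=0, J3=13, J4=4
Average waiting = (19+0+13+4) / 4 = 36/4 = 9.00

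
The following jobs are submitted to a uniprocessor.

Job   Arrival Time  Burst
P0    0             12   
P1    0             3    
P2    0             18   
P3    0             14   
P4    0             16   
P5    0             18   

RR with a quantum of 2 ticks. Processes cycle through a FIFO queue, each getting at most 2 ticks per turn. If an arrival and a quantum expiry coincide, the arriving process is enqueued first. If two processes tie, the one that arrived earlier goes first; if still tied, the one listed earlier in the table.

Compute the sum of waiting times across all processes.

Schedule: | P0 0-2 | P1 2-4 | P2 4-6 | P3 6-8 | P4 8-10 | P5 10-12 | P0 12-14 | P1 14-15 | P2 15-17 | P3 17-19 | P4 19-21 | P5 21-23 | P0 23-25 | P2 25-27 | P3 27-29 | P4 29-31 | P5 31-33 | P0 33-35 | P2 35-37 | P3 37-39 | P4 39-41 | P5 41-43 | P0 43-45 | P2 45-47 | P3 47-49 | P4 49-51 | P5 51-53 | P0 53-55 | P2 55-57 | P3 57-59 | P4 59-61 | P5 61-63 | P2 63-65 | P3 65-67 | P4 67-69 | P5 69-71 | P2 71-73 | P4 73-75 | P5 75-77 | P2 77-79 | P5 79-81 |
Completion: P0=55  P1=15  P2=79  P3=67  P4=75  P5=81
Waiting = turnaround − burst: P0=43, P1=12, P2=61, P3=53, P4=59, P5=63
Total waiting = 43 + 12 + 61 + 53 + 59 + 63 = 291

291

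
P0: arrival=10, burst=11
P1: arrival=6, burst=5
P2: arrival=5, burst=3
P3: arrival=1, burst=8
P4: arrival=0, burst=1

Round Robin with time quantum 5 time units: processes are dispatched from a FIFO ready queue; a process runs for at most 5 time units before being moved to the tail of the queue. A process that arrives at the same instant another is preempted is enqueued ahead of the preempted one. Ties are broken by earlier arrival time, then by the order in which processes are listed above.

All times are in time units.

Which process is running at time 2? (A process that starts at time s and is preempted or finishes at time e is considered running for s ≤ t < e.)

Schedule: | P4 0-1 | P3 1-6 | P2 6-9 | P1 9-14 | P3 14-17 | P0 17-28 |
Completion: P0=28  P1=14  P2=9  P3=17  P4=1

P3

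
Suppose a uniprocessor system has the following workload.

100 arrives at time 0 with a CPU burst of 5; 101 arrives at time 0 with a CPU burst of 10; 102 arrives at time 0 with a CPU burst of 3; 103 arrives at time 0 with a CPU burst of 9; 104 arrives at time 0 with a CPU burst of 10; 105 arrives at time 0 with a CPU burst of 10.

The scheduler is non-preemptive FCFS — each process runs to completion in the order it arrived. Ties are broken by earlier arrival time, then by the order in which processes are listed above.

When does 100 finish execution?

Schedule: | 100 0-5 | 101 5-15 | 102 15-18 | 103 18-27 | 104 27-37 | 105 37-47 |
Completion: 100=5  101=15  102=18  103=27  104=37  105=47
Turnaround (C−A): 100=5  101=15  102=18  103=27  104=37  105=47

5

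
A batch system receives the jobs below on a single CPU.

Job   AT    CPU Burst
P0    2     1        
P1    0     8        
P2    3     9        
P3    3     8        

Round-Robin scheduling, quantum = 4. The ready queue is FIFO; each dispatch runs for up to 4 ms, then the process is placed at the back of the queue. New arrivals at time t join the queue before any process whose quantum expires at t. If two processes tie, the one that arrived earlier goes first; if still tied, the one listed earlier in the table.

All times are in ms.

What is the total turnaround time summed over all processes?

Schedule: | P1 0-4 | P0 4-5 | P2 5-9 | P3 9-13 | P1 13-17 | P2 17-21 | P3 21-25 | P2 25-26 |
Completion: P0=5  P1=17  P2=26  P3=25
Turnaround (C−A): P0=3  P1=17  P2=23  P3=22
Turnaround = completion − arrival: P0=3, P1=17, P2=23, P3=22
Total turnaround = 3 + 17 + 23 + 22 = 65

65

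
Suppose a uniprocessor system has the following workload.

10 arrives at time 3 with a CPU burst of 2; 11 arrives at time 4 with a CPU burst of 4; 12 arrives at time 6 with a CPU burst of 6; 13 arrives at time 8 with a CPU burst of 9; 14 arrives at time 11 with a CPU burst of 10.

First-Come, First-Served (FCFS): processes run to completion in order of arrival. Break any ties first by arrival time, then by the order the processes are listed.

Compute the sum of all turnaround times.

55

Timeline: | idle 0-3 | 10 3-5 | 11 5-9 | 12 9-15 | 13 15-24 | 14 24-34 |
Completion: 10=5  11=9  12=15  13=24  14=34
Turnaround (C−A): 10=2  11=5  12=9  13=16  14=23
Turnaround = completion − arrival: 10=2, 11=5, 12=9, 13=16, 14=23
Total turnaround = 2 + 5 + 9 + 16 + 23 = 55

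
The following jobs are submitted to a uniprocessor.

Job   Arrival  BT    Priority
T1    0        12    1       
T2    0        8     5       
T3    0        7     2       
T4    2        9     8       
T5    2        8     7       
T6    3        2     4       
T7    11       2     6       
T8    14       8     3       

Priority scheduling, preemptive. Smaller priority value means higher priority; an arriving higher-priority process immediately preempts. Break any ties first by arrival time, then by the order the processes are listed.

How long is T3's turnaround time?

Gantt: | T1 0-12 | T3 12-19 | T8 19-27 | T6 27-29 | T2 29-37 | T7 37-39 | T5 39-47 | T4 47-56 |
Completion: T1=12  T2=37  T3=19  T4=56  T5=47  T6=29  T7=39  T8=27
Turnaround (C−A): T1=12  T2=37  T3=19  T4=54  T5=45  T6=26  T7=28  T8=13
Turnaround(T3) = completion − arrival = 19 − 0 = 19

19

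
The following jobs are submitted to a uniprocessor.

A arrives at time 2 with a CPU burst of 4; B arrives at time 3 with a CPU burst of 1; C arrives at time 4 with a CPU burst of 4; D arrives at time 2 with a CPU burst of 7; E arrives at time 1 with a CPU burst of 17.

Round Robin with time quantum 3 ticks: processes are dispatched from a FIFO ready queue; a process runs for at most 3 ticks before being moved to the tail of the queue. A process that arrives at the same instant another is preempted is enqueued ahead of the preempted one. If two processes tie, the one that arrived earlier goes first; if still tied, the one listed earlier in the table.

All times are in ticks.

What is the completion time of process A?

18

Gantt: | idle 0-1 | E 1-4 | A 4-7 | D 7-10 | B 10-11 | C 11-14 | E 14-17 | A 17-18 | D 18-21 | C 21-22 | E 22-25 | D 25-26 | E 26-34 |
Completion: A=18  B=11  C=22  D=26  E=34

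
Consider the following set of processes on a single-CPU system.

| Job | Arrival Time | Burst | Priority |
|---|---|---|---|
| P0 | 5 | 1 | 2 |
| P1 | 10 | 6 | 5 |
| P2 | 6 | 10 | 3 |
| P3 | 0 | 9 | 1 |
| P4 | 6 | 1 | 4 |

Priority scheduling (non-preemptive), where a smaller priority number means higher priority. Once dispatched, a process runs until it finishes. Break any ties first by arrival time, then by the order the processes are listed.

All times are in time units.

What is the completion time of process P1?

Schedule: | P3 0-9 | P0 9-10 | P2 10-20 | P4 20-21 | P1 21-27 |
Completion: P0=10  P1=27  P2=20  P3=9  P4=21
Turnaround (C−A): P0=5  P1=17  P2=14  P3=9  P4=15

27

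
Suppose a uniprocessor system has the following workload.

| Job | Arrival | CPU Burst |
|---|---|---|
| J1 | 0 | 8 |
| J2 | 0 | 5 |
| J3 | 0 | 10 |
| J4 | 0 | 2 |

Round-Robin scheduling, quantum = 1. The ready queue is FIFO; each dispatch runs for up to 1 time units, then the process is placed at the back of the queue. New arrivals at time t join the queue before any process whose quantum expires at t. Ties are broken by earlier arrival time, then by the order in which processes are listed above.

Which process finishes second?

Schedule: | J1 0-1 | J2 1-2 | J3 2-3 | J4 3-4 | J1 4-5 | J2 5-6 | J3 6-7 | J4 7-8 | J1 8-9 | J2 9-10 | J3 10-11 | J1 11-12 | J2 12-13 | J3 13-14 | J1 14-15 | J2 15-16 | J3 16-17 | J1 17-18 | J3 18-19 | J1 19-20 | J3 20-21 | J1 21-22 | J3 22-25 |
Completion: J1=22  J2=16  J3=25  J4=8
Turnaround (C−A): J1=22  J2=16  J3=25  J4=8
Finish order: J4 → J2 → J1 → J3

J2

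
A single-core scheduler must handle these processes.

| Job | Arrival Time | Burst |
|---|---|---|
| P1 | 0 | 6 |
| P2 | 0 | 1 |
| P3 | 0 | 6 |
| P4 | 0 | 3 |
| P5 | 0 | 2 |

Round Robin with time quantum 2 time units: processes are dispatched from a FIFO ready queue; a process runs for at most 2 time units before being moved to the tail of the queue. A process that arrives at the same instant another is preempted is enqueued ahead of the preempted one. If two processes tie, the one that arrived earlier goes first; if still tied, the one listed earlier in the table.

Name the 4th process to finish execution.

Gantt: | P1 0-2 | P2 2-3 | P3 3-5 | P4 5-7 | P5 7-9 | P1 9-11 | P3 11-13 | P4 13-14 | P1 14-16 | P3 16-18 |
Completion: P1=16  P2=3  P3=18  P4=14  P5=9
Finish order: P2 → P5 → P4 → P1 → P3

P1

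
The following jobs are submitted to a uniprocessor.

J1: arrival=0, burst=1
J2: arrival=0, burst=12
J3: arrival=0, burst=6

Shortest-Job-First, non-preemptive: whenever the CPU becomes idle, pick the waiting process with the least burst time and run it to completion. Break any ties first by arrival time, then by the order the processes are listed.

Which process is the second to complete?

J3

Timeline: | J1 0-1 | J3 1-7 | J2 7-19 |
Completion: J1=1  J2=19  J3=7
Finish order: J1 → J3 → J2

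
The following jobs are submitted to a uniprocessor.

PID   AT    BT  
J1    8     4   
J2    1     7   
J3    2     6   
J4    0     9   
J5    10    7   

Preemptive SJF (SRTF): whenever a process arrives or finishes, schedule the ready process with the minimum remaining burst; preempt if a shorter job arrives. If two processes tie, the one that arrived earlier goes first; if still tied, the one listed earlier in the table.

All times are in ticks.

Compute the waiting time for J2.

Schedule: | J4 0-1 | J2 1-8 | J1 8-12 | J3 12-18 | J5 18-25 | J4 25-33 |
Completion: J1=12  J2=8  J3=18  J4=33  J5=25
Waiting(J2) = turnaround − burst = 7 − 7 = 0

0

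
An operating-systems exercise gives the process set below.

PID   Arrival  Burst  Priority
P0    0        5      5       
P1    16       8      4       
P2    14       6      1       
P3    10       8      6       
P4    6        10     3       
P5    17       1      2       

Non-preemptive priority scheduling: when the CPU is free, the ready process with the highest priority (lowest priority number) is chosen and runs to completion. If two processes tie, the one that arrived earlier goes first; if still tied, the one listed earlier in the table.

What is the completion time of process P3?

39

Gantt: | P0 0-5 | idle 5-6 | P4 6-16 | P2 16-22 | P5 22-23 | P1 23-31 | P3 31-39 |
Completion: P0=5  P1=31  P2=22  P3=39  P4=16  P5=23
Turnaround (C−A): P0=5  P1=15  P2=8  P3=29  P4=10  P5=6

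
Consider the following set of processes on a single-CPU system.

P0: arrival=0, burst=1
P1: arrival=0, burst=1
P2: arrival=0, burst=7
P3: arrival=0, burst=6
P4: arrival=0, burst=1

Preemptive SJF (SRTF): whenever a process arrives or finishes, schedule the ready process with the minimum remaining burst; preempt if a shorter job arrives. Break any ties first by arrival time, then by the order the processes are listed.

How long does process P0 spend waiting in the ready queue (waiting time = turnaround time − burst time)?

0

Schedule: | P0 0-1 | P1 1-2 | P4 2-3 | P3 3-9 | P2 9-16 |
Completion: P0=1  P1=2  P2=16  P3=9  P4=3
Turnaround (C−A): P0=1  P1=2  P2=16  P3=9  P4=3
Waiting(P0) = turnaround − burst = 1 − 1 = 0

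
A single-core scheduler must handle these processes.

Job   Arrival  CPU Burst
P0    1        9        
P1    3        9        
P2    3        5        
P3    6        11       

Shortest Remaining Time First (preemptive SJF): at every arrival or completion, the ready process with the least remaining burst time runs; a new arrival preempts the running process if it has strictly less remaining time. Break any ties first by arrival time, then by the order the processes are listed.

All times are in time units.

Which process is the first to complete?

P2

Schedule: | idle 0-1 | P0 1-3 | P2 3-8 | P0 8-15 | P1 15-24 | P3 24-35 |
Completion: P0=15  P1=24  P2=8  P3=35
Turnaround (C−A): P0=14  P1=21  P2=5  P3=29
Finish order: P2 → P0 → P1 → P3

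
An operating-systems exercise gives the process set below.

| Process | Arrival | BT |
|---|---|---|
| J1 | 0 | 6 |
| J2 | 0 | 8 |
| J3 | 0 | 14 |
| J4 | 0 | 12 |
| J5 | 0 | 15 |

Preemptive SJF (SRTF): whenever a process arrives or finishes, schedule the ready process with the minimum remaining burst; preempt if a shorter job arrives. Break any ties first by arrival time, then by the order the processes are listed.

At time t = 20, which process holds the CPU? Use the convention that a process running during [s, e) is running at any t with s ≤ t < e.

J4

Gantt: | J1 0-6 | J2 6-14 | J4 14-26 | J3 26-40 | J5 40-55 |
Completion: J1=6  J2=14  J3=40  J4=26  J5=55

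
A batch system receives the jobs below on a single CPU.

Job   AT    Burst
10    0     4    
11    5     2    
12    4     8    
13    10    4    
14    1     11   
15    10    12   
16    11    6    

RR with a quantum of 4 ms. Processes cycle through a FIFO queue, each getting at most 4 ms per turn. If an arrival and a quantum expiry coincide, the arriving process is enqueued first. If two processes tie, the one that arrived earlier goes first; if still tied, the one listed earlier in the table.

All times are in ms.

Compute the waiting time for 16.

Schedule: | 10 0-4 | 14 4-8 | 12 8-12 | 11 12-14 | 14 14-18 | 13 18-22 | 15 22-26 | 16 26-30 | 12 30-34 | 14 34-37 | 15 37-41 | 16 41-43 | 15 43-47 |
Completion: 10=4  11=14  12=34  13=22  14=37  15=47  16=43
Waiting(16) = turnaround − burst = 32 − 6 = 26

26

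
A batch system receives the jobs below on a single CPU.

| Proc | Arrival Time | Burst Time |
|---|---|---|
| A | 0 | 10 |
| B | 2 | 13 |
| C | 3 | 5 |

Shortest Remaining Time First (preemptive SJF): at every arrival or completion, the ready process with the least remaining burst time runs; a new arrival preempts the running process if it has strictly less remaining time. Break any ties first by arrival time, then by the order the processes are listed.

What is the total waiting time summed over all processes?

18

Schedule: | A 0-3 | C 3-8 | A 8-15 | B 15-28 |
Completion: A=15  B=28  C=8
Waiting = turnaround − burst: A=5, B=13, C=0
Total waiting = 5 + 13 + 0 = 18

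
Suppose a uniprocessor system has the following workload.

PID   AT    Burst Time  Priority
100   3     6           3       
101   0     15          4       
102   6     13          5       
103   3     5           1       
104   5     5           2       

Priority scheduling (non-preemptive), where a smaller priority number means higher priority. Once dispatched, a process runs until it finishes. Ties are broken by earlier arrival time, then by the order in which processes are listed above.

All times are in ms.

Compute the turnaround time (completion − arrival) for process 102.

38

Timeline: | 101 0-15 | 103 15-20 | 104 20-25 | 100 25-31 | 102 31-44 |
Completion: 100=31  101=15  102=44  103=20  104=25
Turnaround (C−A): 100=28  101=15  102=38  103=17  104=20
Turnaround(102) = completion − arrival = 44 − 6 = 38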